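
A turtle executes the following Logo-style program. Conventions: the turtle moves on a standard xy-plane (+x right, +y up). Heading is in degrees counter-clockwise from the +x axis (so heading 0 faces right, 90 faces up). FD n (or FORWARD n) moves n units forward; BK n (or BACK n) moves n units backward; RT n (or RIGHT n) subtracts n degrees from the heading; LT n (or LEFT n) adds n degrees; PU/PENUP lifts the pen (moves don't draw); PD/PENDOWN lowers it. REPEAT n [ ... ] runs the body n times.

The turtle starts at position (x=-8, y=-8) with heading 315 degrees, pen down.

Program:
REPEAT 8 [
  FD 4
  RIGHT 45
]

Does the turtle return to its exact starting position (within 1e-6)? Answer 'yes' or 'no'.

Answer: yes

Derivation:
Executing turtle program step by step:
Start: pos=(-8,-8), heading=315, pen down
REPEAT 8 [
  -- iteration 1/8 --
  FD 4: (-8,-8) -> (-5.172,-10.828) [heading=315, draw]
  RT 45: heading 315 -> 270
  -- iteration 2/8 --
  FD 4: (-5.172,-10.828) -> (-5.172,-14.828) [heading=270, draw]
  RT 45: heading 270 -> 225
  -- iteration 3/8 --
  FD 4: (-5.172,-14.828) -> (-8,-17.657) [heading=225, draw]
  RT 45: heading 225 -> 180
  -- iteration 4/8 --
  FD 4: (-8,-17.657) -> (-12,-17.657) [heading=180, draw]
  RT 45: heading 180 -> 135
  -- iteration 5/8 --
  FD 4: (-12,-17.657) -> (-14.828,-14.828) [heading=135, draw]
  RT 45: heading 135 -> 90
  -- iteration 6/8 --
  FD 4: (-14.828,-14.828) -> (-14.828,-10.828) [heading=90, draw]
  RT 45: heading 90 -> 45
  -- iteration 7/8 --
  FD 4: (-14.828,-10.828) -> (-12,-8) [heading=45, draw]
  RT 45: heading 45 -> 0
  -- iteration 8/8 --
  FD 4: (-12,-8) -> (-8,-8) [heading=0, draw]
  RT 45: heading 0 -> 315
]
Final: pos=(-8,-8), heading=315, 8 segment(s) drawn

Start position: (-8, -8)
Final position: (-8, -8)
Distance = 0; < 1e-6 -> CLOSED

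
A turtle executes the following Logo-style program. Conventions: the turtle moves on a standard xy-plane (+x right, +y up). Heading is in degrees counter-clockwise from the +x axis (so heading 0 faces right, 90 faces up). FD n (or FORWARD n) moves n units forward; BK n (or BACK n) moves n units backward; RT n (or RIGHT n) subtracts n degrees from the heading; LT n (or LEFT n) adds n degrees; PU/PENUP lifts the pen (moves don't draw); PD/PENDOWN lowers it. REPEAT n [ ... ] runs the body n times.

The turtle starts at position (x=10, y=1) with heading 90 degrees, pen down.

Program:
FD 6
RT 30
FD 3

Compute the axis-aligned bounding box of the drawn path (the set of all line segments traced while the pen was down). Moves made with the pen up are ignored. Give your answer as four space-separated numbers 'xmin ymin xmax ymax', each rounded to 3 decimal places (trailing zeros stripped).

Answer: 10 1 11.5 9.598

Derivation:
Executing turtle program step by step:
Start: pos=(10,1), heading=90, pen down
FD 6: (10,1) -> (10,7) [heading=90, draw]
RT 30: heading 90 -> 60
FD 3: (10,7) -> (11.5,9.598) [heading=60, draw]
Final: pos=(11.5,9.598), heading=60, 2 segment(s) drawn

Segment endpoints: x in {10, 11.5}, y in {1, 7, 9.598}
xmin=10, ymin=1, xmax=11.5, ymax=9.598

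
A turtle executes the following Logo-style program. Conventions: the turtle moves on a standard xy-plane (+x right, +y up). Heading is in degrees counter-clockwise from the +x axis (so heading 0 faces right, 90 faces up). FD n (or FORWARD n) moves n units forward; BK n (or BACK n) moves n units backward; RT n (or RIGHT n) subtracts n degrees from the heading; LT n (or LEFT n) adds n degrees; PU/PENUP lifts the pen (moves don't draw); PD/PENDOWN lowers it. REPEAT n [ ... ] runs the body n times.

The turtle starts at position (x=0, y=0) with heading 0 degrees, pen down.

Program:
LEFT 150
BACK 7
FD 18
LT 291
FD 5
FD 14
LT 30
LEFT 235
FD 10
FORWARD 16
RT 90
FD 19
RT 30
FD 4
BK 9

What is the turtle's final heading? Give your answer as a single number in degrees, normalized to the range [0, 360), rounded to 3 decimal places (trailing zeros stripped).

Executing turtle program step by step:
Start: pos=(0,0), heading=0, pen down
LT 150: heading 0 -> 150
BK 7: (0,0) -> (6.062,-3.5) [heading=150, draw]
FD 18: (6.062,-3.5) -> (-9.526,5.5) [heading=150, draw]
LT 291: heading 150 -> 81
FD 5: (-9.526,5.5) -> (-8.744,10.438) [heading=81, draw]
FD 14: (-8.744,10.438) -> (-6.554,24.266) [heading=81, draw]
LT 30: heading 81 -> 111
LT 235: heading 111 -> 346
FD 10: (-6.554,24.266) -> (3.149,21.847) [heading=346, draw]
FD 16: (3.149,21.847) -> (18.674,17.976) [heading=346, draw]
RT 90: heading 346 -> 256
FD 19: (18.674,17.976) -> (14.077,-0.46) [heading=256, draw]
RT 30: heading 256 -> 226
FD 4: (14.077,-0.46) -> (11.299,-3.337) [heading=226, draw]
BK 9: (11.299,-3.337) -> (17.55,3.137) [heading=226, draw]
Final: pos=(17.55,3.137), heading=226, 9 segment(s) drawn

Answer: 226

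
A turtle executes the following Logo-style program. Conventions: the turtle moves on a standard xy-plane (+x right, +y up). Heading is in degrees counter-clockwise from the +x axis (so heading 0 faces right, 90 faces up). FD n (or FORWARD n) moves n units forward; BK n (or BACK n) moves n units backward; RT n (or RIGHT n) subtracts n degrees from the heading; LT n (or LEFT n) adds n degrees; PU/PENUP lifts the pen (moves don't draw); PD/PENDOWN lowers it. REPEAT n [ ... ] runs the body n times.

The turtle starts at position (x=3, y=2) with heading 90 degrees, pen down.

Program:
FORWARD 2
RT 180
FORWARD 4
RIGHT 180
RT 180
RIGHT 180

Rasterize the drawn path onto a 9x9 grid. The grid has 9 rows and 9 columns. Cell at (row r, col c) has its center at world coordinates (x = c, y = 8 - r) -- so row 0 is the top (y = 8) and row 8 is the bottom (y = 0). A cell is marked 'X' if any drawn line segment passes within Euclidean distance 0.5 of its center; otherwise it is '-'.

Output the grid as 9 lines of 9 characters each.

Answer: ---------
---------
---------
---------
---X-----
---X-----
---X-----
---X-----
---X-----

Derivation:
Segment 0: (3,2) -> (3,4)
Segment 1: (3,4) -> (3,0)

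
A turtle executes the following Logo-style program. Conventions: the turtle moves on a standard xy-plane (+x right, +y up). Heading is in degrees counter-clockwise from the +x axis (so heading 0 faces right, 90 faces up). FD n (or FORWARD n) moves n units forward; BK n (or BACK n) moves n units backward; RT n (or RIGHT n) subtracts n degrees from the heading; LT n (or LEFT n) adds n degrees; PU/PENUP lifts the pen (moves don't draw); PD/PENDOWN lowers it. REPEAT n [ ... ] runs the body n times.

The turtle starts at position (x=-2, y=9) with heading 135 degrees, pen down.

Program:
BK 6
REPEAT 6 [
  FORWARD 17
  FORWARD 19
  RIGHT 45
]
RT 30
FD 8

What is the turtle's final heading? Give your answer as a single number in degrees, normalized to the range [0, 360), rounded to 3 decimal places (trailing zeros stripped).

Executing turtle program step by step:
Start: pos=(-2,9), heading=135, pen down
BK 6: (-2,9) -> (2.243,4.757) [heading=135, draw]
REPEAT 6 [
  -- iteration 1/6 --
  FD 17: (2.243,4.757) -> (-9.778,16.778) [heading=135, draw]
  FD 19: (-9.778,16.778) -> (-23.213,30.213) [heading=135, draw]
  RT 45: heading 135 -> 90
  -- iteration 2/6 --
  FD 17: (-23.213,30.213) -> (-23.213,47.213) [heading=90, draw]
  FD 19: (-23.213,47.213) -> (-23.213,66.213) [heading=90, draw]
  RT 45: heading 90 -> 45
  -- iteration 3/6 --
  FD 17: (-23.213,66.213) -> (-11.192,78.234) [heading=45, draw]
  FD 19: (-11.192,78.234) -> (2.243,91.669) [heading=45, draw]
  RT 45: heading 45 -> 0
  -- iteration 4/6 --
  FD 17: (2.243,91.669) -> (19.243,91.669) [heading=0, draw]
  FD 19: (19.243,91.669) -> (38.243,91.669) [heading=0, draw]
  RT 45: heading 0 -> 315
  -- iteration 5/6 --
  FD 17: (38.243,91.669) -> (50.263,79.648) [heading=315, draw]
  FD 19: (50.263,79.648) -> (63.698,66.213) [heading=315, draw]
  RT 45: heading 315 -> 270
  -- iteration 6/6 --
  FD 17: (63.698,66.213) -> (63.698,49.213) [heading=270, draw]
  FD 19: (63.698,49.213) -> (63.698,30.213) [heading=270, draw]
  RT 45: heading 270 -> 225
]
RT 30: heading 225 -> 195
FD 8: (63.698,30.213) -> (55.971,28.143) [heading=195, draw]
Final: pos=(55.971,28.143), heading=195, 14 segment(s) drawn

Answer: 195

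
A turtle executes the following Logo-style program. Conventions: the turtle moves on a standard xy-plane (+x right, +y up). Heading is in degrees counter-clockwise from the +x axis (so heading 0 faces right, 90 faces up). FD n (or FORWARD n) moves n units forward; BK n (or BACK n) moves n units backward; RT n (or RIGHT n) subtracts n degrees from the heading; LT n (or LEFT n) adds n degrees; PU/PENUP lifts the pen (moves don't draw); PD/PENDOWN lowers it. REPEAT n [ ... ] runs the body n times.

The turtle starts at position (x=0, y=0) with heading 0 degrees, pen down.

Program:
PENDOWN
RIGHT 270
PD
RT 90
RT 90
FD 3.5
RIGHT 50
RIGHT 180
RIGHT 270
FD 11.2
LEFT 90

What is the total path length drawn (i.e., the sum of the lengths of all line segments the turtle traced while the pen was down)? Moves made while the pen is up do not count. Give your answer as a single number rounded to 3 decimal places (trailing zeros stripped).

Executing turtle program step by step:
Start: pos=(0,0), heading=0, pen down
PD: pen down
RT 270: heading 0 -> 90
PD: pen down
RT 90: heading 90 -> 0
RT 90: heading 0 -> 270
FD 3.5: (0,0) -> (0,-3.5) [heading=270, draw]
RT 50: heading 270 -> 220
RT 180: heading 220 -> 40
RT 270: heading 40 -> 130
FD 11.2: (0,-3.5) -> (-7.199,5.08) [heading=130, draw]
LT 90: heading 130 -> 220
Final: pos=(-7.199,5.08), heading=220, 2 segment(s) drawn

Segment lengths:
  seg 1: (0,0) -> (0,-3.5), length = 3.5
  seg 2: (0,-3.5) -> (-7.199,5.08), length = 11.2
Total = 14.7

Answer: 14.7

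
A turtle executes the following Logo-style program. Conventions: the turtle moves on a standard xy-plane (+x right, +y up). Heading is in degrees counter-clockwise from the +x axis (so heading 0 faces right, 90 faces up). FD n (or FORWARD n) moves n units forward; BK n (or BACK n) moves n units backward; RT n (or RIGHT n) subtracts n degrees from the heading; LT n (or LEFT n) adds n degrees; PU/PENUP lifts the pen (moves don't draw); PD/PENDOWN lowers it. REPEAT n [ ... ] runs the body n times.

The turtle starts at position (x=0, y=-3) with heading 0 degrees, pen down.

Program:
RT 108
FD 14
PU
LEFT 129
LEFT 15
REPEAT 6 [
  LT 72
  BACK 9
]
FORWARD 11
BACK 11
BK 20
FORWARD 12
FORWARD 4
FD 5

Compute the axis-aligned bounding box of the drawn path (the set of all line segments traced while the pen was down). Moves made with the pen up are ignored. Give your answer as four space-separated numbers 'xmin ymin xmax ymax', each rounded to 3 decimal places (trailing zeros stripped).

Answer: -4.326 -16.315 0 -3

Derivation:
Executing turtle program step by step:
Start: pos=(0,-3), heading=0, pen down
RT 108: heading 0 -> 252
FD 14: (0,-3) -> (-4.326,-16.315) [heading=252, draw]
PU: pen up
LT 129: heading 252 -> 21
LT 15: heading 21 -> 36
REPEAT 6 [
  -- iteration 1/6 --
  LT 72: heading 36 -> 108
  BK 9: (-4.326,-16.315) -> (-1.545,-24.874) [heading=108, move]
  -- iteration 2/6 --
  LT 72: heading 108 -> 180
  BK 9: (-1.545,-24.874) -> (7.455,-24.874) [heading=180, move]
  -- iteration 3/6 --
  LT 72: heading 180 -> 252
  BK 9: (7.455,-24.874) -> (10.236,-16.315) [heading=252, move]
  -- iteration 4/6 --
  LT 72: heading 252 -> 324
  BK 9: (10.236,-16.315) -> (2.955,-11.025) [heading=324, move]
  -- iteration 5/6 --
  LT 72: heading 324 -> 36
  BK 9: (2.955,-11.025) -> (-4.326,-16.315) [heading=36, move]
  -- iteration 6/6 --
  LT 72: heading 36 -> 108
  BK 9: (-4.326,-16.315) -> (-1.545,-24.874) [heading=108, move]
]
FD 11: (-1.545,-24.874) -> (-4.944,-14.413) [heading=108, move]
BK 11: (-4.944,-14.413) -> (-1.545,-24.874) [heading=108, move]
BK 20: (-1.545,-24.874) -> (4.635,-43.895) [heading=108, move]
FD 12: (4.635,-43.895) -> (0.927,-32.483) [heading=108, move]
FD 4: (0.927,-32.483) -> (-0.309,-28.679) [heading=108, move]
FD 5: (-0.309,-28.679) -> (-1.854,-23.923) [heading=108, move]
Final: pos=(-1.854,-23.923), heading=108, 1 segment(s) drawn

Segment endpoints: x in {-4.326, 0}, y in {-16.315, -3}
xmin=-4.326, ymin=-16.315, xmax=0, ymax=-3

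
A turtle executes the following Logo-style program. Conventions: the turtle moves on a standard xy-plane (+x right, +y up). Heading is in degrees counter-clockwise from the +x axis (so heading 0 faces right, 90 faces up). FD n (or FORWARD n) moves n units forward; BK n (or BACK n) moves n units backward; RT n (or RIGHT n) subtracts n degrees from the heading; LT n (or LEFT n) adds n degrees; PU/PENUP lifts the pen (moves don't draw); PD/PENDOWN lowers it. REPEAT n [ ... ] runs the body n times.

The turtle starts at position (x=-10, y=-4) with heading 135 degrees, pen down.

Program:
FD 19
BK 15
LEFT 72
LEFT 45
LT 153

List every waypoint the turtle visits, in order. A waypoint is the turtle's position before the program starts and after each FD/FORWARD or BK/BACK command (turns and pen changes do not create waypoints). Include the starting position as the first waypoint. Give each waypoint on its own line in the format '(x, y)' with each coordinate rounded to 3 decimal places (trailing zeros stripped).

Executing turtle program step by step:
Start: pos=(-10,-4), heading=135, pen down
FD 19: (-10,-4) -> (-23.435,9.435) [heading=135, draw]
BK 15: (-23.435,9.435) -> (-12.828,-1.172) [heading=135, draw]
LT 72: heading 135 -> 207
LT 45: heading 207 -> 252
LT 153: heading 252 -> 45
Final: pos=(-12.828,-1.172), heading=45, 2 segment(s) drawn
Waypoints (3 total):
(-10, -4)
(-23.435, 9.435)
(-12.828, -1.172)

Answer: (-10, -4)
(-23.435, 9.435)
(-12.828, -1.172)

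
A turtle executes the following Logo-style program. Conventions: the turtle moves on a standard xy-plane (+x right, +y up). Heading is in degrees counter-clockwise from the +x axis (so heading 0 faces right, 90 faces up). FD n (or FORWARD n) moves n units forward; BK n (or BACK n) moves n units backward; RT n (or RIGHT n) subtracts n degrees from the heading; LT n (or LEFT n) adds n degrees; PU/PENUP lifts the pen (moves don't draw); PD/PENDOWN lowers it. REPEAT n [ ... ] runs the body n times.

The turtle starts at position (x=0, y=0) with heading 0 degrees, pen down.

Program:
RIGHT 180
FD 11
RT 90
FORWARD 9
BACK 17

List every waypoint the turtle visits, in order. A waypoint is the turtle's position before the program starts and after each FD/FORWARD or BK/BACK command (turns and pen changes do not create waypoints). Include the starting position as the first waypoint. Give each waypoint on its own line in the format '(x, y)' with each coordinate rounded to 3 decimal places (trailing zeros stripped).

Answer: (0, 0)
(-11, 0)
(-11, 9)
(-11, -8)

Derivation:
Executing turtle program step by step:
Start: pos=(0,0), heading=0, pen down
RT 180: heading 0 -> 180
FD 11: (0,0) -> (-11,0) [heading=180, draw]
RT 90: heading 180 -> 90
FD 9: (-11,0) -> (-11,9) [heading=90, draw]
BK 17: (-11,9) -> (-11,-8) [heading=90, draw]
Final: pos=(-11,-8), heading=90, 3 segment(s) drawn
Waypoints (4 total):
(0, 0)
(-11, 0)
(-11, 9)
(-11, -8)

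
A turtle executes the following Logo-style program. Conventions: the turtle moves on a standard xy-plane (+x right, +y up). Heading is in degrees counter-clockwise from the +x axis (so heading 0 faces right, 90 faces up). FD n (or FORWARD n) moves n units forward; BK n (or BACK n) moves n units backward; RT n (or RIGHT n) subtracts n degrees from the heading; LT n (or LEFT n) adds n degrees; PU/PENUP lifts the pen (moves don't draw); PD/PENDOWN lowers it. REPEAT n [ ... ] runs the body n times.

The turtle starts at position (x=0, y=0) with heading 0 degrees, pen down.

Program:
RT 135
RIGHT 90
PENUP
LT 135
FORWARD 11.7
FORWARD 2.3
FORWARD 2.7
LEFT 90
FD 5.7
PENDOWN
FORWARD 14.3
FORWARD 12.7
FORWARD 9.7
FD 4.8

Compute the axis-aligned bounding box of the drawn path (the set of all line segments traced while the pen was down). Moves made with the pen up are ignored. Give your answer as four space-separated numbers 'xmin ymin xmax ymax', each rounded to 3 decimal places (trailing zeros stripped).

Answer: 5.7 -16.7 47.2 -16.7

Derivation:
Executing turtle program step by step:
Start: pos=(0,0), heading=0, pen down
RT 135: heading 0 -> 225
RT 90: heading 225 -> 135
PU: pen up
LT 135: heading 135 -> 270
FD 11.7: (0,0) -> (0,-11.7) [heading=270, move]
FD 2.3: (0,-11.7) -> (0,-14) [heading=270, move]
FD 2.7: (0,-14) -> (0,-16.7) [heading=270, move]
LT 90: heading 270 -> 0
FD 5.7: (0,-16.7) -> (5.7,-16.7) [heading=0, move]
PD: pen down
FD 14.3: (5.7,-16.7) -> (20,-16.7) [heading=0, draw]
FD 12.7: (20,-16.7) -> (32.7,-16.7) [heading=0, draw]
FD 9.7: (32.7,-16.7) -> (42.4,-16.7) [heading=0, draw]
FD 4.8: (42.4,-16.7) -> (47.2,-16.7) [heading=0, draw]
Final: pos=(47.2,-16.7), heading=0, 4 segment(s) drawn

Segment endpoints: x in {5.7, 20, 32.7, 42.4, 47.2}, y in {-16.7}
xmin=5.7, ymin=-16.7, xmax=47.2, ymax=-16.7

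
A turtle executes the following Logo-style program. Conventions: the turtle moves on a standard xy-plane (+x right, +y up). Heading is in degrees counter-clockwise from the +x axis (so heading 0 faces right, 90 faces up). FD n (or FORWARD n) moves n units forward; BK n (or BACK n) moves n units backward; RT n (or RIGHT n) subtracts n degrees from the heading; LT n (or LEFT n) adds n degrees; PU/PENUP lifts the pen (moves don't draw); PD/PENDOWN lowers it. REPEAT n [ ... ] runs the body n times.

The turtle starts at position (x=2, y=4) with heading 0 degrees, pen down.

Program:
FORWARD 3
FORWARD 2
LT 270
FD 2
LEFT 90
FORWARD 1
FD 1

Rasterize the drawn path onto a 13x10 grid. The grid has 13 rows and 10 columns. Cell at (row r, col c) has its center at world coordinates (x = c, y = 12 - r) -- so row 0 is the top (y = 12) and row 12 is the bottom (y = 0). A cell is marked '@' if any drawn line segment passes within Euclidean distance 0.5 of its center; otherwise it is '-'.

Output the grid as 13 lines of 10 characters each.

Segment 0: (2,4) -> (5,4)
Segment 1: (5,4) -> (7,4)
Segment 2: (7,4) -> (7,2)
Segment 3: (7,2) -> (8,2)
Segment 4: (8,2) -> (9,2)

Answer: ----------
----------
----------
----------
----------
----------
----------
----------
--@@@@@@--
-------@--
-------@@@
----------
----------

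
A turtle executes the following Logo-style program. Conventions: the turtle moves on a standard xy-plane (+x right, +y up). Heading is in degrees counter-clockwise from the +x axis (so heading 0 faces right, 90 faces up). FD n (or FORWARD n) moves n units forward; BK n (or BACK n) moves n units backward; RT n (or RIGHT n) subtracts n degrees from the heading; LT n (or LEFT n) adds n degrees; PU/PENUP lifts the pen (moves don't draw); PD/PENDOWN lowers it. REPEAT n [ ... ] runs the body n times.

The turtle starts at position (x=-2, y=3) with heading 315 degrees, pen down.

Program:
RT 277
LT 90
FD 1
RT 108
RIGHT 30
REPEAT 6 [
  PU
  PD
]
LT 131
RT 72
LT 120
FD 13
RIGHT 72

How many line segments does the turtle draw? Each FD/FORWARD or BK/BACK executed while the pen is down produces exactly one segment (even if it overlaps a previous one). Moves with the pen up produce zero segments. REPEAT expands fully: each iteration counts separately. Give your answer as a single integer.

Answer: 2

Derivation:
Executing turtle program step by step:
Start: pos=(-2,3), heading=315, pen down
RT 277: heading 315 -> 38
LT 90: heading 38 -> 128
FD 1: (-2,3) -> (-2.616,3.788) [heading=128, draw]
RT 108: heading 128 -> 20
RT 30: heading 20 -> 350
REPEAT 6 [
  -- iteration 1/6 --
  PU: pen up
  PD: pen down
  -- iteration 2/6 --
  PU: pen up
  PD: pen down
  -- iteration 3/6 --
  PU: pen up
  PD: pen down
  -- iteration 4/6 --
  PU: pen up
  PD: pen down
  -- iteration 5/6 --
  PU: pen up
  PD: pen down
  -- iteration 6/6 --
  PU: pen up
  PD: pen down
]
LT 131: heading 350 -> 121
RT 72: heading 121 -> 49
LT 120: heading 49 -> 169
FD 13: (-2.616,3.788) -> (-15.377,6.269) [heading=169, draw]
RT 72: heading 169 -> 97
Final: pos=(-15.377,6.269), heading=97, 2 segment(s) drawn
Segments drawn: 2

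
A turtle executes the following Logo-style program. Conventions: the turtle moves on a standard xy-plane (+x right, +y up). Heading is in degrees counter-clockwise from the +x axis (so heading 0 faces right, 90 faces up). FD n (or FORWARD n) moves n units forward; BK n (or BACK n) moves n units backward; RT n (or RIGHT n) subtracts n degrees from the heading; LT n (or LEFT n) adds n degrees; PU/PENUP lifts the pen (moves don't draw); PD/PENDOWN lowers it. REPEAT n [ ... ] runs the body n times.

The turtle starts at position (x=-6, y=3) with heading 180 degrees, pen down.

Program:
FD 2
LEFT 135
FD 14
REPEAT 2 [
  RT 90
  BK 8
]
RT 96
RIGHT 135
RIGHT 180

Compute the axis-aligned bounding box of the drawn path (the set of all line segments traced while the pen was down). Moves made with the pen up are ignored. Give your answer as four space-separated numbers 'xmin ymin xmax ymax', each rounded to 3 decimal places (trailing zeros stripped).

Executing turtle program step by step:
Start: pos=(-6,3), heading=180, pen down
FD 2: (-6,3) -> (-8,3) [heading=180, draw]
LT 135: heading 180 -> 315
FD 14: (-8,3) -> (1.899,-6.899) [heading=315, draw]
REPEAT 2 [
  -- iteration 1/2 --
  RT 90: heading 315 -> 225
  BK 8: (1.899,-6.899) -> (7.556,-1.243) [heading=225, draw]
  -- iteration 2/2 --
  RT 90: heading 225 -> 135
  BK 8: (7.556,-1.243) -> (13.213,-6.899) [heading=135, draw]
]
RT 96: heading 135 -> 39
RT 135: heading 39 -> 264
RT 180: heading 264 -> 84
Final: pos=(13.213,-6.899), heading=84, 4 segment(s) drawn

Segment endpoints: x in {-8, -6, 1.899, 7.556, 13.213}, y in {-6.899, -6.899, -1.243, 3, 3}
xmin=-8, ymin=-6.899, xmax=13.213, ymax=3

Answer: -8 -6.899 13.213 3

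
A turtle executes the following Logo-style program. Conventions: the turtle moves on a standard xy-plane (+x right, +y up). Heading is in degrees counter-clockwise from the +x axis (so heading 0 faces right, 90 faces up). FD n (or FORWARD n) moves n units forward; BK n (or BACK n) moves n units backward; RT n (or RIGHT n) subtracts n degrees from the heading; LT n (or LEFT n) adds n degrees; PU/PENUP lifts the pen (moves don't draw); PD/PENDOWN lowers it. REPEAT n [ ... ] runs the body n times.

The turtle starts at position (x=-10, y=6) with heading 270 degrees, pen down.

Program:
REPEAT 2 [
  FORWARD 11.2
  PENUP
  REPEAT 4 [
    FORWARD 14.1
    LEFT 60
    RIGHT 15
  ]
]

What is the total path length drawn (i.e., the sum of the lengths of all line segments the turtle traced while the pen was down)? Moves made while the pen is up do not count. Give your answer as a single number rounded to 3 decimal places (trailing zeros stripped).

Answer: 11.2

Derivation:
Executing turtle program step by step:
Start: pos=(-10,6), heading=270, pen down
REPEAT 2 [
  -- iteration 1/2 --
  FD 11.2: (-10,6) -> (-10,-5.2) [heading=270, draw]
  PU: pen up
  REPEAT 4 [
    -- iteration 1/4 --
    FD 14.1: (-10,-5.2) -> (-10,-19.3) [heading=270, move]
    LT 60: heading 270 -> 330
    RT 15: heading 330 -> 315
    -- iteration 2/4 --
    FD 14.1: (-10,-19.3) -> (-0.03,-29.27) [heading=315, move]
    LT 60: heading 315 -> 15
    RT 15: heading 15 -> 0
    -- iteration 3/4 --
    FD 14.1: (-0.03,-29.27) -> (14.07,-29.27) [heading=0, move]
    LT 60: heading 0 -> 60
    RT 15: heading 60 -> 45
    -- iteration 4/4 --
    FD 14.1: (14.07,-29.27) -> (24.04,-19.3) [heading=45, move]
    LT 60: heading 45 -> 105
    RT 15: heading 105 -> 90
  ]
  -- iteration 2/2 --
  FD 11.2: (24.04,-19.3) -> (24.04,-8.1) [heading=90, move]
  PU: pen up
  REPEAT 4 [
    -- iteration 1/4 --
    FD 14.1: (24.04,-8.1) -> (24.04,6) [heading=90, move]
    LT 60: heading 90 -> 150
    RT 15: heading 150 -> 135
    -- iteration 2/4 --
    FD 14.1: (24.04,6) -> (14.07,15.97) [heading=135, move]
    LT 60: heading 135 -> 195
    RT 15: heading 195 -> 180
    -- iteration 3/4 --
    FD 14.1: (14.07,15.97) -> (-0.03,15.97) [heading=180, move]
    LT 60: heading 180 -> 240
    RT 15: heading 240 -> 225
    -- iteration 4/4 --
    FD 14.1: (-0.03,15.97) -> (-10,6) [heading=225, move]
    LT 60: heading 225 -> 285
    RT 15: heading 285 -> 270
  ]
]
Final: pos=(-10,6), heading=270, 1 segment(s) drawn

Segment lengths:
  seg 1: (-10,6) -> (-10,-5.2), length = 11.2
Total = 11.2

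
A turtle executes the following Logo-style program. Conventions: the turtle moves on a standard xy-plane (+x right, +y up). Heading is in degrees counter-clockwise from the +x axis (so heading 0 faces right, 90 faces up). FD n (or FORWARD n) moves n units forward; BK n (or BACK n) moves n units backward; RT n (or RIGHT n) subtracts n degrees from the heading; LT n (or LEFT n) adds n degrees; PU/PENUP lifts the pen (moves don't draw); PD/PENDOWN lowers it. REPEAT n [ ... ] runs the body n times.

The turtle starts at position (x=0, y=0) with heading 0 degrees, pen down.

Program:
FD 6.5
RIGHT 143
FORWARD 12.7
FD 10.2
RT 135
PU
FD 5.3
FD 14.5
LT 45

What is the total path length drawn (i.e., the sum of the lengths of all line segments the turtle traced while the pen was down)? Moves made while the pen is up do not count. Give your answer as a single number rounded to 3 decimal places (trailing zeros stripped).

Executing turtle program step by step:
Start: pos=(0,0), heading=0, pen down
FD 6.5: (0,0) -> (6.5,0) [heading=0, draw]
RT 143: heading 0 -> 217
FD 12.7: (6.5,0) -> (-3.643,-7.643) [heading=217, draw]
FD 10.2: (-3.643,-7.643) -> (-11.789,-13.782) [heading=217, draw]
RT 135: heading 217 -> 82
PU: pen up
FD 5.3: (-11.789,-13.782) -> (-11.051,-8.533) [heading=82, move]
FD 14.5: (-11.051,-8.533) -> (-9.033,5.826) [heading=82, move]
LT 45: heading 82 -> 127
Final: pos=(-9.033,5.826), heading=127, 3 segment(s) drawn

Segment lengths:
  seg 1: (0,0) -> (6.5,0), length = 6.5
  seg 2: (6.5,0) -> (-3.643,-7.643), length = 12.7
  seg 3: (-3.643,-7.643) -> (-11.789,-13.782), length = 10.2
Total = 29.4

Answer: 29.4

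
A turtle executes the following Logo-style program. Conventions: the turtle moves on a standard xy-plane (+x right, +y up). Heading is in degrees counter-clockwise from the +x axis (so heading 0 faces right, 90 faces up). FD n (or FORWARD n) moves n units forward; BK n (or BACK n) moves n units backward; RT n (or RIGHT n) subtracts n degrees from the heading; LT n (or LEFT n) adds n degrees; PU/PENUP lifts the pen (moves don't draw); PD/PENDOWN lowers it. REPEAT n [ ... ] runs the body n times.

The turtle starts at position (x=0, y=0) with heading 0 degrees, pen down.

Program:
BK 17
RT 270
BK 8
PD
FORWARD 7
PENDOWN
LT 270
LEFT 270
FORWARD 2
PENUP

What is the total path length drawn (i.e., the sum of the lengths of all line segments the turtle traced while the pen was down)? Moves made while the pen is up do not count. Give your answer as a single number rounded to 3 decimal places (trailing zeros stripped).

Answer: 34

Derivation:
Executing turtle program step by step:
Start: pos=(0,0), heading=0, pen down
BK 17: (0,0) -> (-17,0) [heading=0, draw]
RT 270: heading 0 -> 90
BK 8: (-17,0) -> (-17,-8) [heading=90, draw]
PD: pen down
FD 7: (-17,-8) -> (-17,-1) [heading=90, draw]
PD: pen down
LT 270: heading 90 -> 0
LT 270: heading 0 -> 270
FD 2: (-17,-1) -> (-17,-3) [heading=270, draw]
PU: pen up
Final: pos=(-17,-3), heading=270, 4 segment(s) drawn

Segment lengths:
  seg 1: (0,0) -> (-17,0), length = 17
  seg 2: (-17,0) -> (-17,-8), length = 8
  seg 3: (-17,-8) -> (-17,-1), length = 7
  seg 4: (-17,-1) -> (-17,-3), length = 2
Total = 34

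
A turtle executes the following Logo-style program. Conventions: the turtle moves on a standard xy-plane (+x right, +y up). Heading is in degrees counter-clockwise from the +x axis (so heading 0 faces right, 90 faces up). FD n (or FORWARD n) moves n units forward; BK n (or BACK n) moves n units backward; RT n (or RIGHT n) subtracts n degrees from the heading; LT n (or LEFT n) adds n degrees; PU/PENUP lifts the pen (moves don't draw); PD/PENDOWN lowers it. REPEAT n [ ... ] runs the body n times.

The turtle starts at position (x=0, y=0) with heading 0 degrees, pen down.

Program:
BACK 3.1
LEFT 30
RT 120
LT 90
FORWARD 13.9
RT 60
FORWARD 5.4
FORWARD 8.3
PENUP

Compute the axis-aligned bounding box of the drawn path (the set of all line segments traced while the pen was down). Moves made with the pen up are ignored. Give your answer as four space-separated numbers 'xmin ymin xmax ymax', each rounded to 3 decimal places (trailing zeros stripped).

Executing turtle program step by step:
Start: pos=(0,0), heading=0, pen down
BK 3.1: (0,0) -> (-3.1,0) [heading=0, draw]
LT 30: heading 0 -> 30
RT 120: heading 30 -> 270
LT 90: heading 270 -> 0
FD 13.9: (-3.1,0) -> (10.8,0) [heading=0, draw]
RT 60: heading 0 -> 300
FD 5.4: (10.8,0) -> (13.5,-4.677) [heading=300, draw]
FD 8.3: (13.5,-4.677) -> (17.65,-11.865) [heading=300, draw]
PU: pen up
Final: pos=(17.65,-11.865), heading=300, 4 segment(s) drawn

Segment endpoints: x in {-3.1, 0, 10.8, 13.5, 17.65}, y in {-11.865, -4.677, 0}
xmin=-3.1, ymin=-11.865, xmax=17.65, ymax=0

Answer: -3.1 -11.865 17.65 0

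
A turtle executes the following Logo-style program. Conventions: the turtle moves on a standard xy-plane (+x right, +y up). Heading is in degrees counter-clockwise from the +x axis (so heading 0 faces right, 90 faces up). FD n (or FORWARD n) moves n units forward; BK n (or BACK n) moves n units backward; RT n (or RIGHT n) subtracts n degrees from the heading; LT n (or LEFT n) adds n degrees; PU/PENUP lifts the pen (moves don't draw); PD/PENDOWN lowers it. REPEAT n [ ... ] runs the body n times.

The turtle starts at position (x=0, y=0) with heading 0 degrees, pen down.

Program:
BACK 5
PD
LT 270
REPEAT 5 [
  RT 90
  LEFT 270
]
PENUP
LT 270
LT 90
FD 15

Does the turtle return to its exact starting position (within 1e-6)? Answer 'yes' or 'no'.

Answer: no

Derivation:
Executing turtle program step by step:
Start: pos=(0,0), heading=0, pen down
BK 5: (0,0) -> (-5,0) [heading=0, draw]
PD: pen down
LT 270: heading 0 -> 270
REPEAT 5 [
  -- iteration 1/5 --
  RT 90: heading 270 -> 180
  LT 270: heading 180 -> 90
  -- iteration 2/5 --
  RT 90: heading 90 -> 0
  LT 270: heading 0 -> 270
  -- iteration 3/5 --
  RT 90: heading 270 -> 180
  LT 270: heading 180 -> 90
  -- iteration 4/5 --
  RT 90: heading 90 -> 0
  LT 270: heading 0 -> 270
  -- iteration 5/5 --
  RT 90: heading 270 -> 180
  LT 270: heading 180 -> 90
]
PU: pen up
LT 270: heading 90 -> 0
LT 90: heading 0 -> 90
FD 15: (-5,0) -> (-5,15) [heading=90, move]
Final: pos=(-5,15), heading=90, 1 segment(s) drawn

Start position: (0, 0)
Final position: (-5, 15)
Distance = 15.811; >= 1e-6 -> NOT closed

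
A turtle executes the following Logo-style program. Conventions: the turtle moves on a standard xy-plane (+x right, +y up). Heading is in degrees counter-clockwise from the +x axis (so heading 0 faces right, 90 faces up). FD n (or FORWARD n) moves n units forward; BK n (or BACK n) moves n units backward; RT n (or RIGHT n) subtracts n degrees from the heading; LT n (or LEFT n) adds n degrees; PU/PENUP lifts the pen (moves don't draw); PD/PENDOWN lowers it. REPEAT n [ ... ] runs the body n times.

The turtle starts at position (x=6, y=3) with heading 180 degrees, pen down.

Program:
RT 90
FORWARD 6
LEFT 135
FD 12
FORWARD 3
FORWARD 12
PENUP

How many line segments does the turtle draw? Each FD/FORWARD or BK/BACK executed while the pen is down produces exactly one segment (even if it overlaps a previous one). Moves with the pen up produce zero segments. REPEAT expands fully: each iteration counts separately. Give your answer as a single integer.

Executing turtle program step by step:
Start: pos=(6,3), heading=180, pen down
RT 90: heading 180 -> 90
FD 6: (6,3) -> (6,9) [heading=90, draw]
LT 135: heading 90 -> 225
FD 12: (6,9) -> (-2.485,0.515) [heading=225, draw]
FD 3: (-2.485,0.515) -> (-4.607,-1.607) [heading=225, draw]
FD 12: (-4.607,-1.607) -> (-13.092,-10.092) [heading=225, draw]
PU: pen up
Final: pos=(-13.092,-10.092), heading=225, 4 segment(s) drawn
Segments drawn: 4

Answer: 4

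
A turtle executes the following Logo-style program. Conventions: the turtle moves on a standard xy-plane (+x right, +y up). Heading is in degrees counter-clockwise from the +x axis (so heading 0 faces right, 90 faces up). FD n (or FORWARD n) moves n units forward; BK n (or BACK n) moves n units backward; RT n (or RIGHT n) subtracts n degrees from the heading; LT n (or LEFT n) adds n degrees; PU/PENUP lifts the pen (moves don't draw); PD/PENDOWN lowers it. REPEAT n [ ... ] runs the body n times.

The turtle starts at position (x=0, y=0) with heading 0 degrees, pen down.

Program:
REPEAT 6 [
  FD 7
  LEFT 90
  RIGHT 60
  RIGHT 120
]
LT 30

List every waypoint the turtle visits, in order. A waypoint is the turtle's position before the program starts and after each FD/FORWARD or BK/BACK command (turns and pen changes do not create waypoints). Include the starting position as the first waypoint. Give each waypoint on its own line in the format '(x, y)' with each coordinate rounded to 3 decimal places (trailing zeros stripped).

Answer: (0, 0)
(7, 0)
(7, -7)
(0, -7)
(0, 0)
(7, 0)
(7, -7)

Derivation:
Executing turtle program step by step:
Start: pos=(0,0), heading=0, pen down
REPEAT 6 [
  -- iteration 1/6 --
  FD 7: (0,0) -> (7,0) [heading=0, draw]
  LT 90: heading 0 -> 90
  RT 60: heading 90 -> 30
  RT 120: heading 30 -> 270
  -- iteration 2/6 --
  FD 7: (7,0) -> (7,-7) [heading=270, draw]
  LT 90: heading 270 -> 0
  RT 60: heading 0 -> 300
  RT 120: heading 300 -> 180
  -- iteration 3/6 --
  FD 7: (7,-7) -> (0,-7) [heading=180, draw]
  LT 90: heading 180 -> 270
  RT 60: heading 270 -> 210
  RT 120: heading 210 -> 90
  -- iteration 4/6 --
  FD 7: (0,-7) -> (0,0) [heading=90, draw]
  LT 90: heading 90 -> 180
  RT 60: heading 180 -> 120
  RT 120: heading 120 -> 0
  -- iteration 5/6 --
  FD 7: (0,0) -> (7,0) [heading=0, draw]
  LT 90: heading 0 -> 90
  RT 60: heading 90 -> 30
  RT 120: heading 30 -> 270
  -- iteration 6/6 --
  FD 7: (7,0) -> (7,-7) [heading=270, draw]
  LT 90: heading 270 -> 0
  RT 60: heading 0 -> 300
  RT 120: heading 300 -> 180
]
LT 30: heading 180 -> 210
Final: pos=(7,-7), heading=210, 6 segment(s) drawn
Waypoints (7 total):
(0, 0)
(7, 0)
(7, -7)
(0, -7)
(0, 0)
(7, 0)
(7, -7)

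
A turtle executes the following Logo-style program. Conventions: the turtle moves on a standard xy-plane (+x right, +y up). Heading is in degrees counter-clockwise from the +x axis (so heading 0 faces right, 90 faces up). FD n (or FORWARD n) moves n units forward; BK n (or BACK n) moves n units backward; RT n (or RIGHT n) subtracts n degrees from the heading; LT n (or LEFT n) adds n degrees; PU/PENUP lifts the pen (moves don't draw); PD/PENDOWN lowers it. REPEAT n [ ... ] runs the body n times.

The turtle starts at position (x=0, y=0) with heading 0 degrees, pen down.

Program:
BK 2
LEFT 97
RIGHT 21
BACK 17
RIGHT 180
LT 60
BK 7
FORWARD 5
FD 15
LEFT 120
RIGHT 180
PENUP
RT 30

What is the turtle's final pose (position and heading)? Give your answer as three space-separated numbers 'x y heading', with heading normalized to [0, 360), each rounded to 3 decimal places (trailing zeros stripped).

Answer: 3.239 -25.526 226

Derivation:
Executing turtle program step by step:
Start: pos=(0,0), heading=0, pen down
BK 2: (0,0) -> (-2,0) [heading=0, draw]
LT 97: heading 0 -> 97
RT 21: heading 97 -> 76
BK 17: (-2,0) -> (-6.113,-16.495) [heading=76, draw]
RT 180: heading 76 -> 256
LT 60: heading 256 -> 316
BK 7: (-6.113,-16.495) -> (-11.148,-11.632) [heading=316, draw]
FD 5: (-11.148,-11.632) -> (-7.551,-15.106) [heading=316, draw]
FD 15: (-7.551,-15.106) -> (3.239,-25.526) [heading=316, draw]
LT 120: heading 316 -> 76
RT 180: heading 76 -> 256
PU: pen up
RT 30: heading 256 -> 226
Final: pos=(3.239,-25.526), heading=226, 5 segment(s) drawn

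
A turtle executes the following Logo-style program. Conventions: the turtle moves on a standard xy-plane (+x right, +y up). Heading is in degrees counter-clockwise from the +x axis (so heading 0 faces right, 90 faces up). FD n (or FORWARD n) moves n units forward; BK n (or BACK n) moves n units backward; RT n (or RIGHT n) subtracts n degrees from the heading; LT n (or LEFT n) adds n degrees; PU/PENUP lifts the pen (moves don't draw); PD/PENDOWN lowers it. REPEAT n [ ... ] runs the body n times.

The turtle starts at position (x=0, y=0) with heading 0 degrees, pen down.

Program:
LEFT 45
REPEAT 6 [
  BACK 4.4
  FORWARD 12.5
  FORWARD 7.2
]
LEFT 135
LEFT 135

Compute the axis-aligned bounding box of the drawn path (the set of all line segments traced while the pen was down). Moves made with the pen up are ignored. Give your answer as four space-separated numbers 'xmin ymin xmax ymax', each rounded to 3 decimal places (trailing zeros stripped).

Executing turtle program step by step:
Start: pos=(0,0), heading=0, pen down
LT 45: heading 0 -> 45
REPEAT 6 [
  -- iteration 1/6 --
  BK 4.4: (0,0) -> (-3.111,-3.111) [heading=45, draw]
  FD 12.5: (-3.111,-3.111) -> (5.728,5.728) [heading=45, draw]
  FD 7.2: (5.728,5.728) -> (10.819,10.819) [heading=45, draw]
  -- iteration 2/6 --
  BK 4.4: (10.819,10.819) -> (7.707,7.707) [heading=45, draw]
  FD 12.5: (7.707,7.707) -> (16.546,16.546) [heading=45, draw]
  FD 7.2: (16.546,16.546) -> (21.637,21.637) [heading=45, draw]
  -- iteration 3/6 --
  BK 4.4: (21.637,21.637) -> (18.526,18.526) [heading=45, draw]
  FD 12.5: (18.526,18.526) -> (27.365,27.365) [heading=45, draw]
  FD 7.2: (27.365,27.365) -> (32.456,32.456) [heading=45, draw]
  -- iteration 4/6 --
  BK 4.4: (32.456,32.456) -> (29.345,29.345) [heading=45, draw]
  FD 12.5: (29.345,29.345) -> (38.184,38.184) [heading=45, draw]
  FD 7.2: (38.184,38.184) -> (43.275,43.275) [heading=45, draw]
  -- iteration 5/6 --
  BK 4.4: (43.275,43.275) -> (40.164,40.164) [heading=45, draw]
  FD 12.5: (40.164,40.164) -> (49.002,49.002) [heading=45, draw]
  FD 7.2: (49.002,49.002) -> (54.094,54.094) [heading=45, draw]
  -- iteration 6/6 --
  BK 4.4: (54.094,54.094) -> (50.982,50.982) [heading=45, draw]
  FD 12.5: (50.982,50.982) -> (59.821,59.821) [heading=45, draw]
  FD 7.2: (59.821,59.821) -> (64.912,64.912) [heading=45, draw]
]
LT 135: heading 45 -> 180
LT 135: heading 180 -> 315
Final: pos=(64.912,64.912), heading=315, 18 segment(s) drawn

Segment endpoints: x in {-3.111, 0, 5.728, 7.707, 10.819, 16.546, 18.526, 21.637, 27.365, 29.345, 32.456, 38.184, 40.164, 43.275, 49.002, 50.982, 54.094, 59.821, 64.912}, y in {-3.111, 0, 5.728, 7.707, 10.819, 16.546, 18.526, 21.637, 27.365, 29.345, 32.456, 38.184, 40.164, 43.275, 49.002, 50.982, 54.094, 59.821, 64.912}
xmin=-3.111, ymin=-3.111, xmax=64.912, ymax=64.912

Answer: -3.111 -3.111 64.912 64.912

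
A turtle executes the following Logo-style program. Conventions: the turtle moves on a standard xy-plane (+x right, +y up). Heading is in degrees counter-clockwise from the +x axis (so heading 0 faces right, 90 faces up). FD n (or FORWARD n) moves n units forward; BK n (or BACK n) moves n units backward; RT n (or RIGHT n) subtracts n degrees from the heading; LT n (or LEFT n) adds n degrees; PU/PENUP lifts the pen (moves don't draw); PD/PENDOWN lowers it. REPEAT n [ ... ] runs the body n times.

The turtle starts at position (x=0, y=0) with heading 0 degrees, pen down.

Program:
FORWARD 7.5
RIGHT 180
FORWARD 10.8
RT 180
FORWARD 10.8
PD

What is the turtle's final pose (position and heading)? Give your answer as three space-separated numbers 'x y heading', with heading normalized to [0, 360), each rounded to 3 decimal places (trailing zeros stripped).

Executing turtle program step by step:
Start: pos=(0,0), heading=0, pen down
FD 7.5: (0,0) -> (7.5,0) [heading=0, draw]
RT 180: heading 0 -> 180
FD 10.8: (7.5,0) -> (-3.3,0) [heading=180, draw]
RT 180: heading 180 -> 0
FD 10.8: (-3.3,0) -> (7.5,0) [heading=0, draw]
PD: pen down
Final: pos=(7.5,0), heading=0, 3 segment(s) drawn

Answer: 7.5 0 0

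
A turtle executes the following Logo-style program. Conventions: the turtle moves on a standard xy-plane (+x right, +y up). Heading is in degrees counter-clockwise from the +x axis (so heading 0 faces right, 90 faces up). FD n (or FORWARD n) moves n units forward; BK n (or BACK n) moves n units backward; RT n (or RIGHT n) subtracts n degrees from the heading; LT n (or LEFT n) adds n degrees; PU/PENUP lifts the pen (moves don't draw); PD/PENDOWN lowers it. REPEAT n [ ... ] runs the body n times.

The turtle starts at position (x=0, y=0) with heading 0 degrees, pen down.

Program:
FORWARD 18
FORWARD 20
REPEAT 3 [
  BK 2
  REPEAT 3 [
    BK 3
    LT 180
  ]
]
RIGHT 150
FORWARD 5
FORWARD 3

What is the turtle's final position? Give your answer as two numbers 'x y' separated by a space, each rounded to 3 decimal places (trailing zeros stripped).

Answer: 39.928 4

Derivation:
Executing turtle program step by step:
Start: pos=(0,0), heading=0, pen down
FD 18: (0,0) -> (18,0) [heading=0, draw]
FD 20: (18,0) -> (38,0) [heading=0, draw]
REPEAT 3 [
  -- iteration 1/3 --
  BK 2: (38,0) -> (36,0) [heading=0, draw]
  REPEAT 3 [
    -- iteration 1/3 --
    BK 3: (36,0) -> (33,0) [heading=0, draw]
    LT 180: heading 0 -> 180
    -- iteration 2/3 --
    BK 3: (33,0) -> (36,0) [heading=180, draw]
    LT 180: heading 180 -> 0
    -- iteration 3/3 --
    BK 3: (36,0) -> (33,0) [heading=0, draw]
    LT 180: heading 0 -> 180
  ]
  -- iteration 2/3 --
  BK 2: (33,0) -> (35,0) [heading=180, draw]
  REPEAT 3 [
    -- iteration 1/3 --
    BK 3: (35,0) -> (38,0) [heading=180, draw]
    LT 180: heading 180 -> 0
    -- iteration 2/3 --
    BK 3: (38,0) -> (35,0) [heading=0, draw]
    LT 180: heading 0 -> 180
    -- iteration 3/3 --
    BK 3: (35,0) -> (38,0) [heading=180, draw]
    LT 180: heading 180 -> 0
  ]
  -- iteration 3/3 --
  BK 2: (38,0) -> (36,0) [heading=0, draw]
  REPEAT 3 [
    -- iteration 1/3 --
    BK 3: (36,0) -> (33,0) [heading=0, draw]
    LT 180: heading 0 -> 180
    -- iteration 2/3 --
    BK 3: (33,0) -> (36,0) [heading=180, draw]
    LT 180: heading 180 -> 0
    -- iteration 3/3 --
    BK 3: (36,0) -> (33,0) [heading=0, draw]
    LT 180: heading 0 -> 180
  ]
]
RT 150: heading 180 -> 30
FD 5: (33,0) -> (37.33,2.5) [heading=30, draw]
FD 3: (37.33,2.5) -> (39.928,4) [heading=30, draw]
Final: pos=(39.928,4), heading=30, 16 segment(s) drawn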